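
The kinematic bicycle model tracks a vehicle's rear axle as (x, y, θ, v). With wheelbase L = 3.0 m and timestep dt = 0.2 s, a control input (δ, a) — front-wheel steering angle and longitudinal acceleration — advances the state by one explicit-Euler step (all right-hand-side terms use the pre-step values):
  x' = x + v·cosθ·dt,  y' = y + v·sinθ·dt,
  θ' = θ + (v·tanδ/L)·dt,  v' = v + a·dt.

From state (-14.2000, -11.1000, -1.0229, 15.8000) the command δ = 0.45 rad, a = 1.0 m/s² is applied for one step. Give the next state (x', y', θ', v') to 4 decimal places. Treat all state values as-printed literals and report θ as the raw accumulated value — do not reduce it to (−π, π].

x' = -14.2000 + 15.8000·cos(-1.0229)·0.2 = -12.5540
y' = -11.1000 + 15.8000·sin(-1.0229)·0.2 = -13.7974
θ' = -1.0229 + (15.8000/3.0)·tan(0.45)·0.2 = -0.5141
v' = 15.8000 + 1.0000·0.2 = 16.0000

(-12.5540, -13.7974, -0.5141, 16.0000)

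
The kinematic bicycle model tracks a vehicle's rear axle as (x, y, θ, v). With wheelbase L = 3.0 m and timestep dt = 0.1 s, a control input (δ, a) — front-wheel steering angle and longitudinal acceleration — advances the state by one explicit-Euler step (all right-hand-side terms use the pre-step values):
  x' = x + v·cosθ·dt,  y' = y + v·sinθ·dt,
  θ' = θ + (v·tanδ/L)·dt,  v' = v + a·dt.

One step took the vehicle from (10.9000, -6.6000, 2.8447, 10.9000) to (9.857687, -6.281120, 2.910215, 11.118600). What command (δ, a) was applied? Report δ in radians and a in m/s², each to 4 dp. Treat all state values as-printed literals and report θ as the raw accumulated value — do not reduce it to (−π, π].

a = (v'−v)/dt = (0.218600)/0.1 = 2.1860
Δθ = θ'−θ = 0.065515;  (v·dt/L) = 10.9000·0.1/3.0 = 0.363333
tan δ = Δθ·L/(v·dt) = 0.180317  →  δ = 0.1784

δ = 0.1784, a = 2.1860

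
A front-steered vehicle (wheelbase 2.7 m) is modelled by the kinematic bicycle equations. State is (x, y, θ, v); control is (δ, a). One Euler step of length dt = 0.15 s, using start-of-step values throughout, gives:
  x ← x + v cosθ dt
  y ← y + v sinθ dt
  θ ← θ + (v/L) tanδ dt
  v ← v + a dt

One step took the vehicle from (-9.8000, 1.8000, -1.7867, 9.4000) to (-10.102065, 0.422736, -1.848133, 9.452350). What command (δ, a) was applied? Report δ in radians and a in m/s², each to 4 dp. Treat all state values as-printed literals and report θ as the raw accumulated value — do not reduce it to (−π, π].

δ = -0.1171, a = 0.3490

a = (v'−v)/dt = (0.052350)/0.15 = 0.3490
Δθ = θ'−θ = -0.061433;  (v·dt/L) = 9.4000·0.15/2.7 = 0.522222
tan δ = Δθ·L/(v·dt) = -0.117638  →  δ = -0.1171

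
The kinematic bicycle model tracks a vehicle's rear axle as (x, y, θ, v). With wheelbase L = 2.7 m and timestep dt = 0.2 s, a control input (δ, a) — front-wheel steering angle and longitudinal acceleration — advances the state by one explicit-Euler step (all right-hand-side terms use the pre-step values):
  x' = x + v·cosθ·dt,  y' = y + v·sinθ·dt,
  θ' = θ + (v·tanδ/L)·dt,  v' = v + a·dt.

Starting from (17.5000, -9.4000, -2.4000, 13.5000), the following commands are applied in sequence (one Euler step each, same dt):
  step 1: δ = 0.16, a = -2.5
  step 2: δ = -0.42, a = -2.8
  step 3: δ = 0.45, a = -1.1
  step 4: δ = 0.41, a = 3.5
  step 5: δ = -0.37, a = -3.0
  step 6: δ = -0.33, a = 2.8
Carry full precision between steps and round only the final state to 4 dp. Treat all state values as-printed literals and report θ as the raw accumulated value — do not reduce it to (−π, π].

after step 1 (δ=0.16, a=-2.5): (15.509037, -11.223751, -2.238621, 13.000000)
after step 2 (δ=-0.42, a=-2.8): (13.898911, -13.265195, -2.668653, 12.440000)
after step 3 (δ=0.45, a=-1.1): (11.684011, -14.398491, -2.223527, 12.220000)
after step 4 (δ=0.41, a=3.5): (10.199628, -16.340074, -1.830105, 12.920000)
after step 5 (δ=-0.37, a=-3.0): (9.537057, -18.837684, -2.201305, 12.320000)
after step 6 (δ=-0.33, a=2.8): (8.084393, -20.827925, -2.513890, 12.880000)

(8.0844, -20.8279, -2.5139, 12.8800)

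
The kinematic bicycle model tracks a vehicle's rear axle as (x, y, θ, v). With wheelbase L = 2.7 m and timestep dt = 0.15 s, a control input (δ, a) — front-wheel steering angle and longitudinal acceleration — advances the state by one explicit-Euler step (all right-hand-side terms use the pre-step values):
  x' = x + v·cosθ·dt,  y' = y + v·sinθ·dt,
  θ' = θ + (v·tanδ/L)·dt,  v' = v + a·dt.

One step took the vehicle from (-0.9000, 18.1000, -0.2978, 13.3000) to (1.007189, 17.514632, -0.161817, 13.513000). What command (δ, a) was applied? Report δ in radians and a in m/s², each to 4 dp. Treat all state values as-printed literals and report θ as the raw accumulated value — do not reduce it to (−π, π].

δ = 0.1820, a = 1.4200

a = (v'−v)/dt = (0.213000)/0.15 = 1.4200
Δθ = θ'−θ = 0.135983;  (v·dt/L) = 13.3000·0.15/2.7 = 0.738889
tan δ = Δθ·L/(v·dt) = 0.184037  →  δ = 0.1820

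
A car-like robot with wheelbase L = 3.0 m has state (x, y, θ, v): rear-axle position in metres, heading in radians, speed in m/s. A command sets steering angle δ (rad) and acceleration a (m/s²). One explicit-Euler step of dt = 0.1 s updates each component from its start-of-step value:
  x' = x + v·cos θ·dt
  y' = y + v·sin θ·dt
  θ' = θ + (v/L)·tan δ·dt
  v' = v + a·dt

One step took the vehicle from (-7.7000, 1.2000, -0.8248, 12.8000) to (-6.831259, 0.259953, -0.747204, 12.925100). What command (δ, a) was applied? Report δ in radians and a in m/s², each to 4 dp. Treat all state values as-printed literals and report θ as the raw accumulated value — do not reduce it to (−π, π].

δ = 0.1799, a = 1.2510

a = (v'−v)/dt = (0.125100)/0.1 = 1.2510
Δθ = θ'−θ = 0.077596;  (v·dt/L) = 12.8000·0.1/3.0 = 0.426667
tan δ = Δθ·L/(v·dt) = 0.181866  →  δ = 0.1799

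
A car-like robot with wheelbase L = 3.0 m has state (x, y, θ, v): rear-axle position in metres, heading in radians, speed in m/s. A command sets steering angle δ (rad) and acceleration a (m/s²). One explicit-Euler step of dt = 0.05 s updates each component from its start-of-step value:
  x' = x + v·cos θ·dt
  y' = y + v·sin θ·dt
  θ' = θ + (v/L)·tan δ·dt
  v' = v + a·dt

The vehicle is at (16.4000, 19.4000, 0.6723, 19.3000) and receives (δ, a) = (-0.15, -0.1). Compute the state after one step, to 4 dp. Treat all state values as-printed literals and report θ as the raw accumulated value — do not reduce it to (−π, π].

x' = 16.4000 + 19.3000·cos(0.6723)·0.05 = 17.1550
y' = 19.4000 + 19.3000·sin(0.6723)·0.05 = 20.0010
θ' = 0.6723 + (19.3000/3.0)·tan(-0.15)·0.05 = 0.6237
v' = 19.3000 − 0.1000·0.05 = 19.2950

(17.1550, 20.0010, 0.6237, 19.2950)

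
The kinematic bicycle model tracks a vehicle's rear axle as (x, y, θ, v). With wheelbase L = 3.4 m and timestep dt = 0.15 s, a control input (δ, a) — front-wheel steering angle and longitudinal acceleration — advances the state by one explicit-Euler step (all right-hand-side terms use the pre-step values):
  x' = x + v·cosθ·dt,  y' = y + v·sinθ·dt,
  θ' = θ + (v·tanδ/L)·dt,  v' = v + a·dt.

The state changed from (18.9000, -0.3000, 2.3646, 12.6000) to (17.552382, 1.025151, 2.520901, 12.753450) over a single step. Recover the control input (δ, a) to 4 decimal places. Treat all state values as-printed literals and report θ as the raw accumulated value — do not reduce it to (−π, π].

δ = 0.2741, a = 1.0230

a = (v'−v)/dt = (0.153450)/0.15 = 1.0230
Δθ = θ'−θ = 0.156301;  (v·dt/L) = 12.6000·0.15/3.4 = 0.555882
tan δ = Δθ·L/(v·dt) = 0.281176  →  δ = 0.2741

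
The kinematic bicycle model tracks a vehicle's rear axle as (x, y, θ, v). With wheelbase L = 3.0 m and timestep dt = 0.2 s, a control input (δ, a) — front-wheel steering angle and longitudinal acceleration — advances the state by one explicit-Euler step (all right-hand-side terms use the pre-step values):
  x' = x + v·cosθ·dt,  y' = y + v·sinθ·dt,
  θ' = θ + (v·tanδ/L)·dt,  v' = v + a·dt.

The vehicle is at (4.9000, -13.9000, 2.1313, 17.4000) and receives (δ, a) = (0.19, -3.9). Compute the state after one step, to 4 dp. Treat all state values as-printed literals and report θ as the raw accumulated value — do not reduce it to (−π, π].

(3.0500, -10.9525, 2.3544, 16.6200)

x' = 4.9000 + 17.4000·cos(2.1313)·0.2 = 3.0500
y' = -13.9000 + 17.4000·sin(2.1313)·0.2 = -10.9525
θ' = 2.1313 + (17.4000/3.0)·tan(0.19)·0.2 = 2.3544
v' = 17.4000 − 3.9000·0.2 = 16.6200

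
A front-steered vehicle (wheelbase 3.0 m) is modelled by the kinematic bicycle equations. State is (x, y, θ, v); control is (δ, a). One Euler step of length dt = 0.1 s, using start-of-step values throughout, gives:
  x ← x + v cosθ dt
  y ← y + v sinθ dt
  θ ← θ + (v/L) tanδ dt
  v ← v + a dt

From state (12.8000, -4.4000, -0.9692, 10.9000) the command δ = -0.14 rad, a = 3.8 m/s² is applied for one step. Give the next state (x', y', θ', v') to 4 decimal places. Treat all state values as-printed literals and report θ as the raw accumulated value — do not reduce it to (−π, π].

(13.4169, -5.2986, -1.0204, 11.2800)

x' = 12.8000 + 10.9000·cos(-0.9692)·0.1 = 13.4169
y' = -4.4000 + 10.9000·sin(-0.9692)·0.1 = -5.2986
θ' = -0.9692 + (10.9000/3.0)·tan(-0.14)·0.1 = -1.0204
v' = 10.9000 + 3.8000·0.1 = 11.2800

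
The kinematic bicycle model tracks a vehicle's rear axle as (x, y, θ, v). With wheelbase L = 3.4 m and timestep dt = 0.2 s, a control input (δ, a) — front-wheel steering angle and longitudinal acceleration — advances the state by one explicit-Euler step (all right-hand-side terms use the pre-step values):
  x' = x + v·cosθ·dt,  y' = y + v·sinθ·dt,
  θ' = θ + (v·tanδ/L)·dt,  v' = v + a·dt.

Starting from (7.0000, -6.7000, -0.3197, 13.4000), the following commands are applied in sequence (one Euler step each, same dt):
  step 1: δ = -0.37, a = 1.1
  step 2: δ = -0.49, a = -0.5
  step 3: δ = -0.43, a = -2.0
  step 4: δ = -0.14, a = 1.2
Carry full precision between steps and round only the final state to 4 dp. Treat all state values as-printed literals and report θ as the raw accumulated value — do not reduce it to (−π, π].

after step 1 (δ=-0.37, a=1.1): (9.544204, -7.542275, -0.625427, 13.620000)
after step 2 (δ=-0.49, a=-0.5): (11.752586, -9.137024, -1.052765, 13.520000)
after step 3 (δ=-0.43, a=-2.0): (13.091526, -11.486248, -1.417504, 13.120000)
after step 4 (δ=-0.14, a=1.2): (13.492192, -14.079479, -1.526263, 13.360000)

(13.4922, -14.0795, -1.5263, 13.3600)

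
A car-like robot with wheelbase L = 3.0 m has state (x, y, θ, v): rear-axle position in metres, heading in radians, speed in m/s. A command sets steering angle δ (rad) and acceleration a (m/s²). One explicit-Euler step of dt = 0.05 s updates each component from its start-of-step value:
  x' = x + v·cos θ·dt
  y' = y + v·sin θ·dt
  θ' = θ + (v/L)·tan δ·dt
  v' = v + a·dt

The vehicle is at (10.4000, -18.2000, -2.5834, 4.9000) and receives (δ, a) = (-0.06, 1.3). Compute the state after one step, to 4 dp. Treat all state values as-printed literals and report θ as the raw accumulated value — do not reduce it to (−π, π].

x' = 10.4000 + 4.9000·cos(-2.5834)·0.05 = 10.1922
y' = -18.2000 + 4.9000·sin(-2.5834)·0.05 = -18.3298
θ' = -2.5834 + (4.9000/3.0)·tan(-0.06)·0.05 = -2.5883
v' = 4.9000 + 1.3000·0.05 = 4.9650

(10.1922, -18.3298, -2.5883, 4.9650)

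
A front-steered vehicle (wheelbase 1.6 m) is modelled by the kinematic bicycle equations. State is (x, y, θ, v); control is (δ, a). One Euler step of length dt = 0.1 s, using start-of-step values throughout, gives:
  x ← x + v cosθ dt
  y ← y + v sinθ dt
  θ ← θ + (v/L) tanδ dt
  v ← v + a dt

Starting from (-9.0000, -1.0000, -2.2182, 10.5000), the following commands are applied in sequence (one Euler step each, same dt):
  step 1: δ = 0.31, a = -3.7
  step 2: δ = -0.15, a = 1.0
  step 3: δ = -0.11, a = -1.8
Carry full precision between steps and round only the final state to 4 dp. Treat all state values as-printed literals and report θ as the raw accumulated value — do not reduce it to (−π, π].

(-10.5819, -3.6364, -2.1743, 10.0500)

after step 1 (δ=0.31, a=-3.7): (-9.633273, -1.837535, -2.007985, 10.130000)
after step 2 (δ=-0.15, a=1.0): (-10.062172, -2.755258, -2.103673, 10.230000)
after step 3 (δ=-0.11, a=-1.8): (-10.581869, -3.636418, -2.174289, 10.050000)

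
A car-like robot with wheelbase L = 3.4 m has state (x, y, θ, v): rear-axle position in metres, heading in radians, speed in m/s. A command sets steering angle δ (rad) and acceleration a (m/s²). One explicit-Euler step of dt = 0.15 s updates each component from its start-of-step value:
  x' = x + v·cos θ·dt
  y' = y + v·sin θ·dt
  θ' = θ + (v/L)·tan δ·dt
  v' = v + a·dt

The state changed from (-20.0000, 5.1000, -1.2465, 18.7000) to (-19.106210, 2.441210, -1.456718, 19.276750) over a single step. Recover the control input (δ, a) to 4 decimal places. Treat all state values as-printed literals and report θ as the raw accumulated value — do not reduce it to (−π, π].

a = (v'−v)/dt = (0.576750)/0.15 = 3.8450
Δθ = θ'−θ = -0.210218;  (v·dt/L) = 18.7000·0.15/3.4 = 0.825000
tan δ = Δθ·L/(v·dt) = -0.254810  →  δ = -0.2495

δ = -0.2495, a = 3.8450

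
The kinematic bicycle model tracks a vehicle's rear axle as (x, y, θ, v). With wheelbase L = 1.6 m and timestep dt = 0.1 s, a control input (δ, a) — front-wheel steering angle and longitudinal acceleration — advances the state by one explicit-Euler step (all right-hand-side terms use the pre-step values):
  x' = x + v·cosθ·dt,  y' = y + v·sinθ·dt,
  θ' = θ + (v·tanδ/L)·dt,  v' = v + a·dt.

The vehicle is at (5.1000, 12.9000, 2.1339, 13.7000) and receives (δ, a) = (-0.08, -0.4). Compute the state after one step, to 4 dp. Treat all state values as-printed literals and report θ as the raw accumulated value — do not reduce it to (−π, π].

x' = 5.1000 + 13.7000·cos(2.1339)·0.1 = 4.3687
y' = 12.9000 + 13.7000·sin(2.1339)·0.1 = 14.0585
θ' = 2.1339 + (13.7000/1.6)·tan(-0.08)·0.1 = 2.0653
v' = 13.7000 − 0.4000·0.1 = 13.6600

(4.3687, 14.0585, 2.0653, 13.6600)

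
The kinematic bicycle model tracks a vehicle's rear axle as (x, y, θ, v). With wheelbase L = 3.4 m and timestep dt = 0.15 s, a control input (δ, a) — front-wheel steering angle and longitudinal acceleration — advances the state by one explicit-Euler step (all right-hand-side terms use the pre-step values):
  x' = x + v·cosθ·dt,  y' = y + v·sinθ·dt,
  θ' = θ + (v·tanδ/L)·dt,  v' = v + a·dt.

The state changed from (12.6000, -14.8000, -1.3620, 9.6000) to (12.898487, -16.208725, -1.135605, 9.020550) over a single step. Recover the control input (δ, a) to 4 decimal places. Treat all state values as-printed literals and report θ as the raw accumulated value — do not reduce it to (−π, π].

δ = 0.4909, a = -3.8630

a = (v'−v)/dt = (-0.579450)/0.15 = -3.8630
Δθ = θ'−θ = 0.226395;  (v·dt/L) = 9.6000·0.15/3.4 = 0.423529
tan δ = Δθ·L/(v·dt) = 0.534544  →  δ = 0.4909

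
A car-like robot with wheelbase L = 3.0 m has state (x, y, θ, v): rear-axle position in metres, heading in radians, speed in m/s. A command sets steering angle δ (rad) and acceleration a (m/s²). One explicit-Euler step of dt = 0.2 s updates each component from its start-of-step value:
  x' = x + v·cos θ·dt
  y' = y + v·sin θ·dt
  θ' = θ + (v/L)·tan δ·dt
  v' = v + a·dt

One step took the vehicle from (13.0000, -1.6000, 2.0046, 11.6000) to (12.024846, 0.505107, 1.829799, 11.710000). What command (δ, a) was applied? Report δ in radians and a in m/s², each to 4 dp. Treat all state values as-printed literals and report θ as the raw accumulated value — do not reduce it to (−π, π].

a = (v'−v)/dt = (0.110000)/0.2 = 0.5500
Δθ = θ'−θ = -0.174801;  (v·dt/L) = 11.6000·0.2/3.0 = 0.773333
tan δ = Δθ·L/(v·dt) = -0.226036  →  δ = -0.2223

δ = -0.2223, a = 0.5500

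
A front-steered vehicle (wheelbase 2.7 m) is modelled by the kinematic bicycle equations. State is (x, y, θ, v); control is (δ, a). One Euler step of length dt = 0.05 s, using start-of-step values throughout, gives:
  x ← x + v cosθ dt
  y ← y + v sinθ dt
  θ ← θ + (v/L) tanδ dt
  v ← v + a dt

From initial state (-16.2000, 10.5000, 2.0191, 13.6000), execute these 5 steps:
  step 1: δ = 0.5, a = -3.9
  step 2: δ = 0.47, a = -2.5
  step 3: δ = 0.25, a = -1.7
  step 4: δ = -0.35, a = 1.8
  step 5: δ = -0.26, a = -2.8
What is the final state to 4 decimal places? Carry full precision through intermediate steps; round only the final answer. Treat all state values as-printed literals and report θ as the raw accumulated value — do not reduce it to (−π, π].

after step 1 (δ=0.5, a=-3.9): (-16.494737, 11.112805, 2.156687, 13.405000)
after step 2 (δ=0.47, a=-2.5): (-16.865347, 11.671270, 2.282785, 13.280000)
after step 3 (δ=0.25, a=-1.7): (-17.299165, 12.173961, 2.345580, 13.195000)
after step 4 (δ=-0.35, a=1.8): (-17.760701, 12.645400, 2.256385, 13.285000)
after step 5 (δ=-0.26, a=-2.8): (-18.181257, 13.159560, 2.190939, 13.145000)

(-18.1813, 13.1596, 2.1909, 13.1450)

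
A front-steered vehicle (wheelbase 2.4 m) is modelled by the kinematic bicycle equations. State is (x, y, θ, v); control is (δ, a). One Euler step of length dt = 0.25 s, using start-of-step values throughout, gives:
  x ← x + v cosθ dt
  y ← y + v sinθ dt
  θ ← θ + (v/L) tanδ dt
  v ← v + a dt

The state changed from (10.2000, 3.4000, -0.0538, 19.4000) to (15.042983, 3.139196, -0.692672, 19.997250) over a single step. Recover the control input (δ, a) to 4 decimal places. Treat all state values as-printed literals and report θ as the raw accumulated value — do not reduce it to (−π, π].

a = (v'−v)/dt = (0.597250)/0.25 = 2.3890
Δθ = θ'−θ = -0.638872;  (v·dt/L) = 19.4000·0.25/2.4 = 2.020833
tan δ = Δθ·L/(v·dt) = -0.316143  →  δ = -0.3062

δ = -0.3062, a = 2.3890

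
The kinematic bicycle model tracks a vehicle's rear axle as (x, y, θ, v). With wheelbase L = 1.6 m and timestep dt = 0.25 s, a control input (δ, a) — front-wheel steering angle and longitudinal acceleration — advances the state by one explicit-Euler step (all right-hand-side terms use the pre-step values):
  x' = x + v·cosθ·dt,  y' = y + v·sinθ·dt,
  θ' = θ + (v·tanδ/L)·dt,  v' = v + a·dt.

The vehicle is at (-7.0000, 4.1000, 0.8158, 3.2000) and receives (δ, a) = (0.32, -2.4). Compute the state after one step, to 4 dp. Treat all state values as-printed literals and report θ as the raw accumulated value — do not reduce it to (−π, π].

(-6.4518, 4.6826, 0.9815, 2.6000)

x' = -7.0000 + 3.2000·cos(0.8158)·0.25 = -6.4518
y' = 4.1000 + 3.2000·sin(0.8158)·0.25 = 4.6826
θ' = 0.8158 + (3.2000/1.6)·tan(0.32)·0.25 = 0.9815
v' = 3.2000 − 2.4000·0.25 = 2.6000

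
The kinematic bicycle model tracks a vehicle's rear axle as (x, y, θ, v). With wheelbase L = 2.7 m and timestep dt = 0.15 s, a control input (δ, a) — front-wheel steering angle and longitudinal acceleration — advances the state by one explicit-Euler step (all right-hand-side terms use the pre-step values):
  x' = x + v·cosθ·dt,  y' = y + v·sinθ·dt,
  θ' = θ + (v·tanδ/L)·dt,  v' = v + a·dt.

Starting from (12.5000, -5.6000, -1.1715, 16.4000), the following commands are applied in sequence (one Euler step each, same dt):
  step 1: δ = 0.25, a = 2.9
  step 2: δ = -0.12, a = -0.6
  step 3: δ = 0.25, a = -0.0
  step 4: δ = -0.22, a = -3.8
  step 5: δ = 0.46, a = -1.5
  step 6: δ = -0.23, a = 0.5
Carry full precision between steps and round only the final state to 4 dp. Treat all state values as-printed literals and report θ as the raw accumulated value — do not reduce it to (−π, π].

after step 1 (δ=0.25, a=2.9): (13.456374, -7.866484, -0.938855, 16.835000)
after step 2 (δ=-0.12, a=-0.6): (14.948070, -9.904063, -1.051630, 16.745000)
after step 3 (δ=0.25, a=-0.0): (16.194291, -12.084848, -0.814091, 16.745000)
after step 4 (δ=-0.22, a=-3.8): (17.918681, -13.911147, -1.022120, 16.175000)
after step 5 (δ=0.46, a=-1.5): (19.184113, -15.981261, -0.576904, 15.950000)
after step 6 (δ=-0.23, a=0.5): (21.189399, -17.286206, -0.784381, 16.025000)

(21.1894, -17.2862, -0.7844, 16.0250)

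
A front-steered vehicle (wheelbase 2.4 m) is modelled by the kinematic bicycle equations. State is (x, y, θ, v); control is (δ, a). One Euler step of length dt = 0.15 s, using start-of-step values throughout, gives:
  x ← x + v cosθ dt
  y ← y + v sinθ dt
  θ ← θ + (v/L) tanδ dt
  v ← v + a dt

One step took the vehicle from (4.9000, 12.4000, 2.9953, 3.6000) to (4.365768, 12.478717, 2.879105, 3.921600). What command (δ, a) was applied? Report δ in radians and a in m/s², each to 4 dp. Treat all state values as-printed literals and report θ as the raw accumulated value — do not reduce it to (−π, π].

δ = -0.4767, a = 2.1440

a = (v'−v)/dt = (0.321600)/0.15 = 2.1440
Δθ = θ'−θ = -0.116195;  (v·dt/L) = 3.6000·0.15/2.4 = 0.225000
tan δ = Δθ·L/(v·dt) = -0.516422  →  δ = -0.4767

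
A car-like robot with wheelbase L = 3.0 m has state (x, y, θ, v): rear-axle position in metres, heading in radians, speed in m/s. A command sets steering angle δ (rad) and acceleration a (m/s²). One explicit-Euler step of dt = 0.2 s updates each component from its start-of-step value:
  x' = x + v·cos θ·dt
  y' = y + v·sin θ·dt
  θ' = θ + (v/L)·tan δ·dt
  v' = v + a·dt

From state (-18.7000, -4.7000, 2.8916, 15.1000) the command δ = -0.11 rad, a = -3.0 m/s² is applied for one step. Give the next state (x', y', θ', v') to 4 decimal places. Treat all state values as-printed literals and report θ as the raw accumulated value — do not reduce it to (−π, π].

x' = -18.7000 + 15.1000·cos(2.8916)·0.2 = -21.6261
y' = -4.7000 + 15.1000·sin(2.8916)·0.2 = -3.9529
θ' = 2.8916 + (15.1000/3.0)·tan(-0.11)·0.2 = 2.7804
v' = 15.1000 − 3.0000·0.2 = 14.5000

(-21.6261, -3.9529, 2.7804, 14.5000)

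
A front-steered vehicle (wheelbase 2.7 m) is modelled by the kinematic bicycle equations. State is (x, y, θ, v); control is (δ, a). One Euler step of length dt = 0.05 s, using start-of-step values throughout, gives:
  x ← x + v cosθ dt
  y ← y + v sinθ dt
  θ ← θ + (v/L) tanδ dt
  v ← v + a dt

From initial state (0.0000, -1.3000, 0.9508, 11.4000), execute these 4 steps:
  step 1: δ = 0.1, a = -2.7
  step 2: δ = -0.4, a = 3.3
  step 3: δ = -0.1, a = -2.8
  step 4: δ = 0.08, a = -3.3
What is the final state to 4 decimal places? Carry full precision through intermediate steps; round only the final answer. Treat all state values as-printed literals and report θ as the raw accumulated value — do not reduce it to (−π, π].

after step 1 (δ=0.1, a=-2.7): (0.331188, -0.836088, 0.971982, 11.265000)
after step 2 (δ=-0.4, a=3.3): (0.648672, -0.370841, 0.883782, 11.430000)
after step 3 (δ=-0.1, a=-2.8): (1.011135, 0.071010, 0.862545, 11.290000)
after step 4 (δ=0.08, a=-3.3): (1.378346, 0.499748, 0.879307, 11.125000)

(1.3783, 0.4997, 0.8793, 11.1250)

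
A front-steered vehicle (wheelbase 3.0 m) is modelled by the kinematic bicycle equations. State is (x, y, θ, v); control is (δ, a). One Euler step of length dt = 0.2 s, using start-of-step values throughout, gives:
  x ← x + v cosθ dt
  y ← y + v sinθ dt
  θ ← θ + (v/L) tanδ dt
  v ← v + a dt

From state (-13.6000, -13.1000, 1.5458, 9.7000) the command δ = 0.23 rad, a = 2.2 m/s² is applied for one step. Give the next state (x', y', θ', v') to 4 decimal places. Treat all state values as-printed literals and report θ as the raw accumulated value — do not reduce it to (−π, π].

(-13.5515, -11.1606, 1.6972, 10.1400)

x' = -13.6000 + 9.7000·cos(1.5458)·0.2 = -13.5515
y' = -13.1000 + 9.7000·sin(1.5458)·0.2 = -11.1606
θ' = 1.5458 + (9.7000/3.0)·tan(0.23)·0.2 = 1.6972
v' = 9.7000 + 2.2000·0.2 = 10.1400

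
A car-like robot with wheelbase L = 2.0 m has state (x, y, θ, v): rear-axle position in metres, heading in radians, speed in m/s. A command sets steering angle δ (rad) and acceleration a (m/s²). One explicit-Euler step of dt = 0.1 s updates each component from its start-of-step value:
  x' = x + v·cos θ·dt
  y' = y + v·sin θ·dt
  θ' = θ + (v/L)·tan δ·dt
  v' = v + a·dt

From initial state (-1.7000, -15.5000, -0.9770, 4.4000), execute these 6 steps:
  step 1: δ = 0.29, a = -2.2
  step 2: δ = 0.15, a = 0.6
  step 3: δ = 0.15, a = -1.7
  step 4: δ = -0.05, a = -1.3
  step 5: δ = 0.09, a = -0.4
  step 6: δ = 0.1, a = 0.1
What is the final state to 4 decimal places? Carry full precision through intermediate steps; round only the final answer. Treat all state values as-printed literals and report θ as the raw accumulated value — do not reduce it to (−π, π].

after step 1 (δ=0.29, a=-2.2): (-1.453815, -15.864682, -0.911349, 4.180000)
after step 2 (δ=0.15, a=0.6): (-1.197715, -16.195040, -0.879762, 4.240000)
after step 3 (δ=0.15, a=-1.7): (-0.927485, -16.521769, -0.847721, 4.070000)
after step 4 (δ=-0.05, a=-1.3): (-0.658176, -16.826928, -0.857905, 3.940000)
after step 5 (δ=0.09, a=-0.4): (-0.400490, -17.124978, -0.840127, 3.900000)
after step 6 (δ=0.1, a=0.1): (-0.140216, -17.415422, -0.820561, 3.910000)

(-0.1402, -17.4154, -0.8206, 3.9100)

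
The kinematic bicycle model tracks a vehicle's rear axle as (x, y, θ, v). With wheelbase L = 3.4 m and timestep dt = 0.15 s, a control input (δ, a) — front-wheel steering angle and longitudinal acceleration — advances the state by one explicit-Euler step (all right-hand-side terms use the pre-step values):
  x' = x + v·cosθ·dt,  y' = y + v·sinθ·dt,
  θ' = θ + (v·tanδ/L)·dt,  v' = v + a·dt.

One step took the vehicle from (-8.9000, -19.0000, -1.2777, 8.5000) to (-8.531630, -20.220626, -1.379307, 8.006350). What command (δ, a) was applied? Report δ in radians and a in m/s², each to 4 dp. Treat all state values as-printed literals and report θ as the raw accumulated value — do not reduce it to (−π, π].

δ = -0.2646, a = -3.2910

a = (v'−v)/dt = (-0.493650)/0.15 = -3.2910
Δθ = θ'−θ = -0.101607;  (v·dt/L) = 8.5000·0.15/3.4 = 0.375000
tan δ = Δθ·L/(v·dt) = -0.270952  →  δ = -0.2646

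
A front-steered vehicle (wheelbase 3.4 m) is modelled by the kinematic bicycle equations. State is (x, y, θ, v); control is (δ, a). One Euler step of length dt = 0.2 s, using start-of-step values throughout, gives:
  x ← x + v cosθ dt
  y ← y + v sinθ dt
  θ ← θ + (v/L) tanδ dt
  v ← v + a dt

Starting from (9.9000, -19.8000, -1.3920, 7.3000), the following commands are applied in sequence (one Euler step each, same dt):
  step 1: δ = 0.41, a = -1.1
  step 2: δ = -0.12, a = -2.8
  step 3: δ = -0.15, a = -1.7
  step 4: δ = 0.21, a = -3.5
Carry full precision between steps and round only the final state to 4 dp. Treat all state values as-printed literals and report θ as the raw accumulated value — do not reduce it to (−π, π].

(11.3844, -24.9943, -1.2361, 5.4800)

after step 1 (δ=0.41, a=-1.1): (10.159654, -21.236725, -1.205364, 7.080000)
after step 2 (δ=-0.12, a=-2.8): (10.665666, -22.559226, -1.255582, 6.520000)
after step 3 (δ=-0.15, a=-1.7): (11.069932, -23.798978, -1.313547, 6.180000)
after step 4 (δ=0.21, a=-3.5): (11.384397, -24.994305, -1.236063, 5.480000)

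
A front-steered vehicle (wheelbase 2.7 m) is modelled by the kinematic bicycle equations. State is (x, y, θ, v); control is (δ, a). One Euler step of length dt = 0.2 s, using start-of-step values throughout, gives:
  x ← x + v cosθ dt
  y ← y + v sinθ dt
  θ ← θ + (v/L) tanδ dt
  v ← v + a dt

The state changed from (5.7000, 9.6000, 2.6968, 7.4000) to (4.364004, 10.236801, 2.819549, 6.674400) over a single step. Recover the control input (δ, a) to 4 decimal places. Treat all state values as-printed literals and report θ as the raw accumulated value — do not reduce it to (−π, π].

a = (v'−v)/dt = (-0.725600)/0.2 = -3.6280
Δθ = θ'−θ = 0.122749;  (v·dt/L) = 7.4000·0.2/2.7 = 0.548148
tan δ = Δθ·L/(v·dt) = 0.223934  →  δ = 0.2203

δ = 0.2203, a = -3.6280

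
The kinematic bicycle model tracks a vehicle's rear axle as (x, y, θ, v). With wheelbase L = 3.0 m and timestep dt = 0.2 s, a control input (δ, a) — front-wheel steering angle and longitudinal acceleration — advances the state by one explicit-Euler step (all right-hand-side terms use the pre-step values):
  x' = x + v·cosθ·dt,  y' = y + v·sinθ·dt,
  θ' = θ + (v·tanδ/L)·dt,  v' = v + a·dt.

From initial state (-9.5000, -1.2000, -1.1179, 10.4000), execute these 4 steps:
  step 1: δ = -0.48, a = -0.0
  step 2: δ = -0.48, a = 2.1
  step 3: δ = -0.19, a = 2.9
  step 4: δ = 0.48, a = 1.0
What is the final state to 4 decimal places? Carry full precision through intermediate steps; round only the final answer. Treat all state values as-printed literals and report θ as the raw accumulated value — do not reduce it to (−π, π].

after step 1 (δ=-0.48, a=-0.0): (-8.589851, -3.070302, -1.478857, 10.400000)
after step 2 (δ=-0.48, a=2.1): (-8.398886, -5.141517, -1.839814, 10.820000)
after step 3 (δ=-0.19, a=2.9): (-8.974043, -7.227683, -1.978540, 11.400000)
after step 4 (δ=0.48, a=1.0): (-9.878153, -9.320764, -1.582876, 11.600000)

(-9.8782, -9.3208, -1.5829, 11.6000)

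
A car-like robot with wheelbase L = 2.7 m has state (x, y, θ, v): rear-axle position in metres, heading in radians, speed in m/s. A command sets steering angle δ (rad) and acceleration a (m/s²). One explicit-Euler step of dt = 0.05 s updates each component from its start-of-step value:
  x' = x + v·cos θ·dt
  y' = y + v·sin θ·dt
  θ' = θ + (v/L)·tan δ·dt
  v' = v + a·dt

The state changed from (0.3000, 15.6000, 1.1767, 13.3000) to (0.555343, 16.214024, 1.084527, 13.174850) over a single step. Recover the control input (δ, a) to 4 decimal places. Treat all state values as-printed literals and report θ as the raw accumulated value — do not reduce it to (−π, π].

δ = -0.3581, a = -2.5030

a = (v'−v)/dt = (-0.125150)/0.05 = -2.5030
Δθ = θ'−θ = -0.092173;  (v·dt/L) = 13.3000·0.05/2.7 = 0.246296
tan δ = Δθ·L/(v·dt) = -0.374236  →  δ = -0.3581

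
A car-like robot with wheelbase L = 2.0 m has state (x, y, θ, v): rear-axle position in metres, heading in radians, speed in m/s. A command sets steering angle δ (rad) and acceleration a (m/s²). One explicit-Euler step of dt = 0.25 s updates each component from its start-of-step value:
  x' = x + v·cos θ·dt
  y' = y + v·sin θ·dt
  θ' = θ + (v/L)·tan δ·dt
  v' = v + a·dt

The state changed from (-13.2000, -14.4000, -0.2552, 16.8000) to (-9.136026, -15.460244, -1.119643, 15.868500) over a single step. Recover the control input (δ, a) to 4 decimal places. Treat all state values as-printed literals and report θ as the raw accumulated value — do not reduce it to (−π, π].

a = (v'−v)/dt = (-0.931500)/0.25 = -3.7260
Δθ = θ'−θ = -0.864443;  (v·dt/L) = 16.8000·0.25/2.0 = 2.100000
tan δ = Δθ·L/(v·dt) = -0.411640  →  δ = -0.3905

δ = -0.3905, a = -3.7260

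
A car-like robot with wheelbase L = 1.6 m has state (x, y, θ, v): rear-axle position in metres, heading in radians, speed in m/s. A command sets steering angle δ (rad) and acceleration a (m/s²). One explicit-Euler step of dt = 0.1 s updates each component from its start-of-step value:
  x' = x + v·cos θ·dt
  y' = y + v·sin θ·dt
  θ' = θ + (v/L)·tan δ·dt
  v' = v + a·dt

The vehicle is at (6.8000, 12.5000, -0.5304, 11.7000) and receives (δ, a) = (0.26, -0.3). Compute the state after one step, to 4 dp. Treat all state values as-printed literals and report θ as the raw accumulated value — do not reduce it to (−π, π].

(7.8092, 11.9081, -0.3359, 11.6700)

x' = 6.8000 + 11.7000·cos(-0.5304)·0.1 = 7.8092
y' = 12.5000 + 11.7000·sin(-0.5304)·0.1 = 11.9081
θ' = -0.5304 + (11.7000/1.6)·tan(0.26)·0.1 = -0.3359
v' = 11.7000 − 0.3000·0.1 = 11.6700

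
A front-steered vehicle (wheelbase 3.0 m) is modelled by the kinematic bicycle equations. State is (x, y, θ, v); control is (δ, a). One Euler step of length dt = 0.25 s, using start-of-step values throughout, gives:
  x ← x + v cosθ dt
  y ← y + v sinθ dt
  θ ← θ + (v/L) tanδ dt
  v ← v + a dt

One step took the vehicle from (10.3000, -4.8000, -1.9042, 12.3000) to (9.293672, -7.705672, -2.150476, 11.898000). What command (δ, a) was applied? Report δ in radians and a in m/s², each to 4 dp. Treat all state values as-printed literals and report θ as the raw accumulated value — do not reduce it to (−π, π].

δ = -0.2358, a = -1.6080

a = (v'−v)/dt = (-0.402000)/0.25 = -1.6080
Δθ = θ'−θ = -0.246276;  (v·dt/L) = 12.3000·0.25/3.0 = 1.025000
tan δ = Δθ·L/(v·dt) = -0.240269  →  δ = -0.2358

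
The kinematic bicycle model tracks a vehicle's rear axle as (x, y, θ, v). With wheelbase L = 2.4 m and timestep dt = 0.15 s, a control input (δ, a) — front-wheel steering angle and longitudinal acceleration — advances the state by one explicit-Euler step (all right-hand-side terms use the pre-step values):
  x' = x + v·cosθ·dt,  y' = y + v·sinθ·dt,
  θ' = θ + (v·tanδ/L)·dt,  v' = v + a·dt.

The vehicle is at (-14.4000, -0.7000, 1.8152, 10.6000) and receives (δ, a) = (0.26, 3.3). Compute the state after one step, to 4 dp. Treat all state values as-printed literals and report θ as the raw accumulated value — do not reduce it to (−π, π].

x' = -14.4000 + 10.6000·cos(1.8152)·0.15 = -14.7847
y' = -0.7000 + 10.6000·sin(1.8152)·0.15 = 0.8427
θ' = 1.8152 + (10.6000/2.4)·tan(0.26)·0.15 = 1.9914
v' = 10.6000 + 3.3000·0.15 = 11.0950

(-14.7847, 0.8427, 1.9914, 11.0950)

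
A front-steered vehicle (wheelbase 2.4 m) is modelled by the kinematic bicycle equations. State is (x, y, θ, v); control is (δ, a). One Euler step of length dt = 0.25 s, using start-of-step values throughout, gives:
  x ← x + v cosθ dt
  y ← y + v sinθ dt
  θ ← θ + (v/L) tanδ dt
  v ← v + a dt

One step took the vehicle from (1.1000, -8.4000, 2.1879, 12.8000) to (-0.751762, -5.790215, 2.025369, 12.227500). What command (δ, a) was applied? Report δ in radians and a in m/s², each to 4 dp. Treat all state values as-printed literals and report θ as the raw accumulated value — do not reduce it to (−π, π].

a = (v'−v)/dt = (-0.572500)/0.25 = -2.2900
Δθ = θ'−θ = -0.162531;  (v·dt/L) = 12.8000·0.25/2.4 = 1.333333
tan δ = Δθ·L/(v·dt) = -0.121898  →  δ = -0.1213

δ = -0.1213, a = -2.2900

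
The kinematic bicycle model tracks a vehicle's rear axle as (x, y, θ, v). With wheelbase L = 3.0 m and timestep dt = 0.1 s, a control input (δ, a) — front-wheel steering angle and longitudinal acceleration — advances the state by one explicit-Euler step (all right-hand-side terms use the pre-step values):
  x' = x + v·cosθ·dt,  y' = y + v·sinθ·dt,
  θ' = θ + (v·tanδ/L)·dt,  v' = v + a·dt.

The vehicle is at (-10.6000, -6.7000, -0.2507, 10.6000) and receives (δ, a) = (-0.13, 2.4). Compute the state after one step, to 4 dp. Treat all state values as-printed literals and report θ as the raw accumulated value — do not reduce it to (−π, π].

(-9.5731, -6.9630, -0.2969, 10.8400)

x' = -10.6000 + 10.6000·cos(-0.2507)·0.1 = -9.5731
y' = -6.7000 + 10.6000·sin(-0.2507)·0.1 = -6.9630
θ' = -0.2507 + (10.6000/3.0)·tan(-0.13)·0.1 = -0.2969
v' = 10.6000 + 2.4000·0.1 = 10.8400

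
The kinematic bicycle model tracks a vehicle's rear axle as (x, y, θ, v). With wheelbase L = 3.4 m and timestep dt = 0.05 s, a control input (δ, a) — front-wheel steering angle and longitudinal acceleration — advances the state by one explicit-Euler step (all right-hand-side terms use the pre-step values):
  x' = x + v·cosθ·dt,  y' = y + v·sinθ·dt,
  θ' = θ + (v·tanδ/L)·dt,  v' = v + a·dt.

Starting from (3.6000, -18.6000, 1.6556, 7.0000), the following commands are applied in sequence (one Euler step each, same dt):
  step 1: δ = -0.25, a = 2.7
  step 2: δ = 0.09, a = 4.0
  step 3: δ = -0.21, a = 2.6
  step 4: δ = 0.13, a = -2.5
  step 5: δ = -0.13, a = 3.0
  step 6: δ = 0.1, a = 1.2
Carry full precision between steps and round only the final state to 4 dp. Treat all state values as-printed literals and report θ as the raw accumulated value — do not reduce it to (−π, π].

after step 1 (δ=-0.25, a=2.7): (3.570354, -18.251258, 1.629315, 7.135000)
after step 2 (δ=0.09, a=4.0): (3.549490, -17.895118, 1.638784, 7.335000)
after step 3 (δ=-0.21, a=2.6): (3.524575, -17.529216, 1.615793, 7.465000)
after step 4 (δ=0.13, a=-2.5): (3.507785, -17.156344, 1.630145, 7.340000)
after step 5 (δ=-0.13, a=3.0): (3.486017, -16.789990, 1.616033, 7.490000)
after step 6 (δ=0.1, a=1.2): (3.469082, -16.415873, 1.627084, 7.550000)

(3.4691, -16.4159, 1.6271, 7.5500)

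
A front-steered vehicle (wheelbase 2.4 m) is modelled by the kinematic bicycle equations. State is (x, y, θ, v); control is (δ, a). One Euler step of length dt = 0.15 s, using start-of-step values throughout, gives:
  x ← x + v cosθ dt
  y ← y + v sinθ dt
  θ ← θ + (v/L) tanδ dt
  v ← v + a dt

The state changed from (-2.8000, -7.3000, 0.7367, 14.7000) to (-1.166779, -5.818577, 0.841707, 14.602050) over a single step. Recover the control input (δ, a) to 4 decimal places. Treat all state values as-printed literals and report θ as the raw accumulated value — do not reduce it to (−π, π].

a = (v'−v)/dt = (-0.097950)/0.15 = -0.6530
Δθ = θ'−θ = 0.105007;  (v·dt/L) = 14.7000·0.15/2.4 = 0.918750
tan δ = Δθ·L/(v·dt) = 0.114293  →  δ = 0.1138

δ = 0.1138, a = -0.6530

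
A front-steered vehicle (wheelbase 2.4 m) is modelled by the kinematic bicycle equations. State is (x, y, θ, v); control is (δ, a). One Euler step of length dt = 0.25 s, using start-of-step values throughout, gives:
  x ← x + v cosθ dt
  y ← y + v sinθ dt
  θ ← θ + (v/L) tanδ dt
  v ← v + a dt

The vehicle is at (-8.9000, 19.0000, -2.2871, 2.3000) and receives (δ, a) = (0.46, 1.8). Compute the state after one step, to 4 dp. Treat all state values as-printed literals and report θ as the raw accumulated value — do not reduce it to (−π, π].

x' = -8.9000 + 2.3000·cos(-2.2871)·0.25 = -9.2775
y' = 19.0000 + 2.3000·sin(-2.2871)·0.25 = 18.5663
θ' = -2.2871 + (2.3000/2.4)·tan(0.46)·0.25 = -2.1684
v' = 2.3000 + 1.8000·0.25 = 2.7500

(-9.2775, 18.5663, -2.1684, 2.7500)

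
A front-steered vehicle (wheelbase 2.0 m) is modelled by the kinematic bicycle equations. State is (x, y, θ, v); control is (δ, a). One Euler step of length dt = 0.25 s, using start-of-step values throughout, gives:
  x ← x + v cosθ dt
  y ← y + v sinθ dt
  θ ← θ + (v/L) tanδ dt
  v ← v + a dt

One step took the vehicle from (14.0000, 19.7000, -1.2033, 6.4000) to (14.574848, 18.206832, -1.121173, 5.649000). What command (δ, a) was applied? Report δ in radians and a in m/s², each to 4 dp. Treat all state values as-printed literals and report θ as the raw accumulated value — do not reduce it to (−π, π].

a = (v'−v)/dt = (-0.751000)/0.25 = -3.0040
Δθ = θ'−θ = 0.082127;  (v·dt/L) = 6.4000·0.25/2.0 = 0.800000
tan δ = Δθ·L/(v·dt) = 0.102659  →  δ = 0.1023

δ = 0.1023, a = -3.0040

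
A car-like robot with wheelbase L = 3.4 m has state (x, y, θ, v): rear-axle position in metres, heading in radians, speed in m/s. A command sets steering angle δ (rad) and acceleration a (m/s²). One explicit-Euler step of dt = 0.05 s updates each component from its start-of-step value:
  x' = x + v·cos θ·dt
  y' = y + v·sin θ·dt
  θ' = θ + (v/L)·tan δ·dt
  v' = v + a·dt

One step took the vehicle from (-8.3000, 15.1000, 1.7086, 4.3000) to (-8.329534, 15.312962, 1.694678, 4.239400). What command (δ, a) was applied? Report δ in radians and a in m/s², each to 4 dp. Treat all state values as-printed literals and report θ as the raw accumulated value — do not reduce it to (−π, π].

a = (v'−v)/dt = (-0.060600)/0.05 = -1.2120
Δθ = θ'−θ = -0.013922;  (v·dt/L) = 4.3000·0.05/3.4 = 0.063235
tan δ = Δθ·L/(v·dt) = -0.220162  →  δ = -0.2167

δ = -0.2167, a = -1.2120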